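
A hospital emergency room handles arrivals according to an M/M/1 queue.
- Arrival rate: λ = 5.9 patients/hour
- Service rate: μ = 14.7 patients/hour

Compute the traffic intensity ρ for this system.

Server utilization: ρ = λ/μ
ρ = 5.9/14.7 = 0.4014
The server is busy 40.14% of the time.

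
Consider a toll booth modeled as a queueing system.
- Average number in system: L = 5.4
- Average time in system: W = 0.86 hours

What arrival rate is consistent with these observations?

Little's Law: L = λW, so λ = L/W
λ = 5.4/0.86 = 6.2791 vehicles/hour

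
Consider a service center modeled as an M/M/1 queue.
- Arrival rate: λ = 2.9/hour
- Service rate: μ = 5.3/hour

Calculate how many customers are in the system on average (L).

ρ = λ/μ = 2.9/5.3 = 0.5472
For M/M/1: L = λ/(μ-λ)
L = 2.9/(5.3-2.9) = 2.9/2.40
L = 1.2083 customers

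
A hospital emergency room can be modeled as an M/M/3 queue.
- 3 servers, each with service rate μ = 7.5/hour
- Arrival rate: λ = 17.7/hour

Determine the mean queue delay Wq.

Traffic intensity: ρ = λ/(cμ) = 17.7/(3×7.5) = 0.7867
Since ρ = 0.7867 < 1, system is stable.
Offered load a = λ/μ = cρ = 17.7/7.5 = 2.3600
P₀ = [ Σₙ₌₀^2 aⁿ/n! + a^3/(3!(1-ρ)) ]⁻¹
Σ = a^0/0! + a^1/1! + a^2/2! = 1.0000 + 2.3600 + 2.7848 = 6.1448
a^3/(3!(1-ρ)) = 13.1443/(6 × 0.2133) = 10.2689
P₀ = 1/(6.1448 + 10.2689) = 0.06092
Lq = P₀·a^3·ρ / (3!(1-ρ)²) = 0.06092 × 13.1443 × 0.7867 / (6 × 0.04551) = 2.3070
Wq = Lq/λ = 2.3070/17.7 = 0.1303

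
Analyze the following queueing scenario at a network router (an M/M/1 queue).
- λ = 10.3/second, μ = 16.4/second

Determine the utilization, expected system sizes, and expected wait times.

Step 1: ρ = λ/μ = 10.3/16.4 = 0.6280
Step 2: L = λ/(μ-λ) = 10.3/6.10 = 1.6885
Step 3: Lq = λ²/(μ(μ-λ)) = 106.09/(16.4×6.10) = 1.0605
Step 4: W = 1/(μ-λ) = 1/6.10 = 0.16393
Step 5: Wq = λ/(μ(μ-λ)) = 10.3/(16.4×6.10) = 0.1030
Step 6: P(0) = 1-ρ = 0.3720
Verify: L = λW = 10.3×0.16393 = 1.6885 ✔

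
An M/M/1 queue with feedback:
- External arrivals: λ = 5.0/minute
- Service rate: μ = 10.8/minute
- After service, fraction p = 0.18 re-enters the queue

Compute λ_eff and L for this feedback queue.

Effective arrival rate: λ_eff = λ/(1-p) = 5.0/(1-0.18) = 5.0/0.82 = 6.0976
ρ = λ_eff/μ = 6.0976/10.8 = 0.5646
L = ρ/(1-ρ) = 0.5646/(1-0.5646) = 1.2967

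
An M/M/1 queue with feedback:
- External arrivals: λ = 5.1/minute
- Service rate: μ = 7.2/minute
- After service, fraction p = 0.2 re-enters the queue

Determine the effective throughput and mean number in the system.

Effective arrival rate: λ_eff = λ/(1-p) = 5.1/(1-0.2) = 5.1/0.80 = 6.3750
ρ = λ_eff/μ = 6.3750/7.2 = 0.885417
L = ρ/(1-ρ) = 0.885417/(1-0.885417) = 7.7273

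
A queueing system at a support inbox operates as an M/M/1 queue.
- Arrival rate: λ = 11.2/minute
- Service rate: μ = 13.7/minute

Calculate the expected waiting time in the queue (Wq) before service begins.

First, compute utilization: ρ = λ/μ = 11.2/13.7 = 0.8175
For M/M/1: Wq = λ/(μ(μ-λ))
Wq = 11.2/(13.7 × (13.7-11.2))
Wq = 11.2/(13.7 × 2.50)
Wq = 0.3270 minutes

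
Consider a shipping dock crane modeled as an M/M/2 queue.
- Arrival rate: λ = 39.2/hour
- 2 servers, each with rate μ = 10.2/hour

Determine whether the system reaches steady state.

Stability requires ρ = λ/(cμ) < 1
ρ = 39.2/(2 × 10.2) = 39.2/20.40 = 1.9216
Since 1.9216 ≥ 1, the system is UNSTABLE.
Need c > λ/μ = 39.2/10.2 = 3.84.
Minimum servers needed: c = 4.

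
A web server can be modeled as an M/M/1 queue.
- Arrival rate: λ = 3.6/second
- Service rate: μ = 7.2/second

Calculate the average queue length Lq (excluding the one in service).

ρ = λ/μ = 3.6/7.2 = 0.5000
For M/M/1: Lq = λ²/(μ(μ-λ))
Lq = 12.96/(7.2 × 3.60)
Lq = 0.5000 requests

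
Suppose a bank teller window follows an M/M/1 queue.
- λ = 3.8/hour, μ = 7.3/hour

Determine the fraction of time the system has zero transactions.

ρ = λ/μ = 3.8/7.3 = 0.5205
P(0) = 1 - ρ = 1 - 0.5205 = 0.4795
The server is idle 47.95% of the time.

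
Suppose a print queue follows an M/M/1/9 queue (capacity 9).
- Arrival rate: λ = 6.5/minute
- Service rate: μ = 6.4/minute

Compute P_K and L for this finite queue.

ρ = λ/μ = 6.5/6.4 = 1.015625
P₀ = (1-ρ)/(1-ρ^(K+1)) = (1-1.015625)/(1-1.015625^10) = -0.015625/-0.16771 = 0.09317
P_K = P₀×ρ^K = 0.09317 × 1.015625^9 = 0.09317 × 1.1497 = 0.1071
Blocking probability P_9 = 0.1071 (10.71%)
L = ρ[1 - (K+1)ρ^K + Kρ^(K+1)] / [(1-ρ)(1-ρ^(K+1))]
L = 1.015625 × (1 - 10×1.14974213 + 9×1.16770685) / ((1 - 1.015625) × (1 - 1.16770685)) = 4.6279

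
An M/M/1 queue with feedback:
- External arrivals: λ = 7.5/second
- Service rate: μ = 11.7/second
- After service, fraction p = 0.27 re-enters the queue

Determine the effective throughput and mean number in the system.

Effective arrival rate: λ_eff = λ/(1-p) = 7.5/(1-0.27) = 7.5/0.73 = 10.27397
ρ = λ_eff/μ = 10.27397/11.7 = 0.878117
L = ρ/(1-ρ) = 0.878117/(1-0.878117) = 7.2046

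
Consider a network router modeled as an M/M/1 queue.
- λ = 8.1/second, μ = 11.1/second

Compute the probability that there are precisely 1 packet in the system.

ρ = λ/μ = 8.1/11.1 = 0.7297
P(n) = (1-ρ)ρⁿ
P(1) = (1-0.7297) × 0.7297^1
P(1) = 0.2703 × 0.7297
P(1) = 0.1972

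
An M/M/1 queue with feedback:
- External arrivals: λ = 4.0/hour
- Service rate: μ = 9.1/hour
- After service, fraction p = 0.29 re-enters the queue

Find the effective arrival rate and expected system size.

Effective arrival rate: λ_eff = λ/(1-p) = 4.0/(1-0.29) = 4.0/0.71 = 5.6338
ρ = λ_eff/μ = 5.6338/9.1 = 0.6191
L = ρ/(1-ρ) = 0.6191/(1-0.6191) = 1.6254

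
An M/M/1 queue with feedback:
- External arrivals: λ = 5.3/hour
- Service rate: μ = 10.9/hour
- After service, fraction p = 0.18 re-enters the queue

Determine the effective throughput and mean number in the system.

Effective arrival rate: λ_eff = λ/(1-p) = 5.3/(1-0.18) = 5.3/0.82 = 6.4634
ρ = λ_eff/μ = 6.4634/10.9 = 0.59297
L = ρ/(1-ρ) = 0.59297/(1-0.59297) = 1.4568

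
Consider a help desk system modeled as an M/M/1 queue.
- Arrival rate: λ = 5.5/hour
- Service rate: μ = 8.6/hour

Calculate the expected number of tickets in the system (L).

ρ = λ/μ = 5.5/8.6 = 0.6395
For M/M/1: L = λ/(μ-λ)
L = 5.5/(8.6-5.5) = 5.5/3.10
L = 1.7742 tickets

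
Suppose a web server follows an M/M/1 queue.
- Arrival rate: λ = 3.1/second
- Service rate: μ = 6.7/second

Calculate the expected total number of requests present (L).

ρ = λ/μ = 3.1/6.7 = 0.4627
For M/M/1: L = λ/(μ-λ)
L = 3.1/(6.7-3.1) = 3.1/3.60
L = 0.8611 requests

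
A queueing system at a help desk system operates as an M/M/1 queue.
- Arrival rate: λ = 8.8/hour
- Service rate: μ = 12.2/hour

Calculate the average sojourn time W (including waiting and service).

First, compute utilization: ρ = λ/μ = 8.8/12.2 = 0.7213
For M/M/1: W = 1/(μ-λ)
W = 1/(12.2-8.8) = 1/3.40
W = 0.2941 hours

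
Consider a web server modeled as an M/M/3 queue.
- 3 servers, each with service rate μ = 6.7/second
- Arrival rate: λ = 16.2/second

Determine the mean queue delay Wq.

Traffic intensity: ρ = λ/(cμ) = 16.2/(3×6.7) = 0.8060
Since ρ = 0.8060 < 1, system is stable.
Offered load a = λ/μ = cρ = 16.2/6.7 = 2.4179
P₀ = [ Σₙ₌₀^2 aⁿ/n! + a^3/(3!(1-ρ)) ]⁻¹
Σ = a^0/0! + a^1/1! + a^2/2! = 1.00000 + 2.41791 + 2.92315 = 6.3411
a^3/(3!(1-ρ)) = 14.1358/(6 × 0.19403) = 12.1423
P₀ = 1/(6.3411 + 12.1423) = 0.05410
Lq = P₀·a^3·ρ / (3!(1-ρ)²) = 0.054103 × 14.1358 × 0.80597 / (6 × 0.037648) = 2.7288
Wq = Lq/λ = 2.7288/16.2 = 0.1684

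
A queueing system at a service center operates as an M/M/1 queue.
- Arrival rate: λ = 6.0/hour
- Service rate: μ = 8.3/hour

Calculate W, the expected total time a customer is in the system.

First, compute utilization: ρ = λ/μ = 6.0/8.3 = 0.7229
For M/M/1: W = 1/(μ-λ)
W = 1/(8.3-6.0) = 1/2.30
W = 0.4348 hours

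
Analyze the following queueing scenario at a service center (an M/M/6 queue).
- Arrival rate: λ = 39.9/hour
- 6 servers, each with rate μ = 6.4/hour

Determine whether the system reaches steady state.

Stability requires ρ = λ/(cμ) < 1
ρ = 39.9/(6 × 6.4) = 39.9/38.40 = 1.0391
Since 1.0391 ≥ 1, the system is UNSTABLE.
Need c > λ/μ = 39.9/6.4 = 6.23.
Minimum servers needed: c = 7.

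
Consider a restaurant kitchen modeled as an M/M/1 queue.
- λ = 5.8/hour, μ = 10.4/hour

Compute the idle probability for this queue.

ρ = λ/μ = 5.8/10.4 = 0.5577
P(0) = 1 - ρ = 1 - 0.5577 = 0.4423
The server is idle 44.23% of the time.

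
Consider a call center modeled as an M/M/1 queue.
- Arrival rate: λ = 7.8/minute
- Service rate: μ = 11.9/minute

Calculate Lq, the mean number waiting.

ρ = λ/μ = 7.8/11.9 = 0.6555
For M/M/1: Lq = λ²/(μ(μ-λ))
Lq = 60.84/(11.9 × 4.10)
Lq = 1.2470 calls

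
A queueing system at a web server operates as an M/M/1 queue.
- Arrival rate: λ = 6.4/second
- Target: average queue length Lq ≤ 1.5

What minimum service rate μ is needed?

For M/M/1: Lq = λ²/(μ(μ-λ))
Need Lq ≤ 1.5, i.e. μ(μ-λ) ≥ λ²/1.5
μ² - 6.4μ - 40.96/1.5 ≥ 0  →  μ² - 6.4μ - 27.30667 ≥ 0
Quadratic formula (positive root): μ = [λ + √(λ² + 4×27.30667)]/2
Discriminant: 40.96 + 4×27.30667 = 150.1867, √150.1867 = 12.25507
μ ≥ (6.4 + 12.25507)/2 = 9.3275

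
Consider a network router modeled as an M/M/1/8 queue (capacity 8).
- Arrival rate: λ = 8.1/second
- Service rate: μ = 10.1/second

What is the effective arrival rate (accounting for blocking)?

ρ = λ/μ = 8.1/10.1 = 0.80198
P₀ = (1-ρ)/(1-ρ^(K+1)) = (1-0.80198)/(1-0.80198^9) = 0.1980/0.8628 = 0.2295
P_K = P₀×ρ^K = 0.22952 × 0.80198^8 = 0.22952 × 0.17112 = 0.03928
λ_eff = λ(1-P_K) = 8.1 × (1 - 0.039276) = 8.1 × 0.960724 = 7.7819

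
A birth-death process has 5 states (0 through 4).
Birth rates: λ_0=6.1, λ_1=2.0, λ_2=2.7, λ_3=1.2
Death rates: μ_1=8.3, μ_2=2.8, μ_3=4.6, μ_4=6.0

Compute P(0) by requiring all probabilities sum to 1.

Ratios P(n)/P(0) = (λ₀···λₙ₋₁)/(μ₁···μₙ):
P(1)/P(0) = (6.1)/(8.3) = 0.7349
P(2)/P(0) = (6.1×2.0)/(8.3×2.8) = 0.5250
P(3)/P(0) = (6.1×2.0×2.7)/(8.3×2.8×4.6) = 0.3081
P(4)/P(0) = (6.1×2.0×2.7×1.2)/(8.3×2.8×4.6×6.0) = 0.06163

Normalization: ∑ P(n) = 1
P(0) × (1.0000 + 0.7349 + 0.5250 + 0.3081 + 0.06163) = 1
P(0) × 2.6296 = 1
P(0) = 1/2.6296 = 0.3803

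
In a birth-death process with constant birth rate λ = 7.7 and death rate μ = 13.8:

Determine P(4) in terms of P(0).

For constant rates: P(n)/P(0) = (λ/μ)^n
P(4)/P(0) = (7.7/13.8)^4 = 0.55797^4 = 0.09693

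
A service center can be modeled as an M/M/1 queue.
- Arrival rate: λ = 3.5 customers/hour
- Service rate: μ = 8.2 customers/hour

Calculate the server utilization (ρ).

Server utilization: ρ = λ/μ
ρ = 3.5/8.2 = 0.4268
The server is busy 42.68% of the time.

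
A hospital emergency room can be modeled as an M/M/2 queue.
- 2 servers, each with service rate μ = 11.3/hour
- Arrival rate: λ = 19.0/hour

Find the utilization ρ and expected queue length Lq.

Traffic intensity: ρ = λ/(cμ) = 19.0/(2×11.3) = 0.8407
Since ρ = 0.8407 < 1, system is stable.
Offered load a = λ/μ = cρ = 19.0/11.3 = 1.6814
P₀ = [ Σₙ₌₀^1 aⁿ/n! + a^2/(2!(1-ρ)) ]⁻¹
Σ = a^0/0! + a^1/1! = 1.0000 + 1.6814 = 2.6814
a^2/(2!(1-ρ)) = 2.82716/(2 × 0.159292) = 8.8741
P₀ = 1/(2.6814 + 8.8741) = 0.08654
Lq = P₀·a^2·ρ / (2!(1-ρ)²) = 0.086538 × 2.8272 × 0.84071 / (2 × 0.025374) = 4.0531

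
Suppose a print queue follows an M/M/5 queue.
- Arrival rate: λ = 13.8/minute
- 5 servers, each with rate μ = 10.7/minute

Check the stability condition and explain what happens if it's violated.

Stability requires ρ = λ/(cμ) < 1
ρ = 13.8/(5 × 10.7) = 13.8/53.50 = 0.2579
Since 0.2579 < 1, the system is STABLE.
The servers are busy 25.79% of the time.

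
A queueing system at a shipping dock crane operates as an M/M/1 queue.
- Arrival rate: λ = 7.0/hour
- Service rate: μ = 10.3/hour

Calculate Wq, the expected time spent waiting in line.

First, compute utilization: ρ = λ/μ = 7.0/10.3 = 0.6796
For M/M/1: Wq = λ/(μ(μ-λ))
Wq = 7.0/(10.3 × (10.3-7.0))
Wq = 7.0/(10.3 × 3.30)
Wq = 0.2059 hours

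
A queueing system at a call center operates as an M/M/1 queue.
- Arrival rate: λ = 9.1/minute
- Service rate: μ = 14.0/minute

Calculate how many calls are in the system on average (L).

ρ = λ/μ = 9.1/14.0 = 0.6500
For M/M/1: L = λ/(μ-λ)
L = 9.1/(14.0-9.1) = 9.1/4.90
L = 1.8571 calls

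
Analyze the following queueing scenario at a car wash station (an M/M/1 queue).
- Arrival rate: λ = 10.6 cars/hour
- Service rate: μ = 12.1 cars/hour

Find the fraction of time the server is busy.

Server utilization: ρ = λ/μ
ρ = 10.6/12.1 = 0.8760
The server is busy 87.60% of the time.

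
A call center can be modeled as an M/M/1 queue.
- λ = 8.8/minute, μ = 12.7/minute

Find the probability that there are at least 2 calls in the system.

ρ = λ/μ = 8.8/12.7 = 0.6929
P(N ≥ n) = ρⁿ
P(N ≥ 2) = 0.6929^2
P(N ≥ 2) = 0.4801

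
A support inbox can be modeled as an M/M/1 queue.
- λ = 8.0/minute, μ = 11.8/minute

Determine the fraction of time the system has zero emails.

ρ = λ/μ = 8.0/11.8 = 0.6780
P(0) = 1 - ρ = 1 - 0.6780 = 0.3220
The server is idle 32.20% of the time.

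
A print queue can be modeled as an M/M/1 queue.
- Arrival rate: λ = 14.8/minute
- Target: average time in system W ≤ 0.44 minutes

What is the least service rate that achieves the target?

For M/M/1: W = 1/(μ-λ)
Need W ≤ 0.44, so 1/(μ-λ) ≤ 0.44
μ - λ ≥ 1/0.44 = 2.2727
μ ≥ 14.8 + 2.2727 = 17.0727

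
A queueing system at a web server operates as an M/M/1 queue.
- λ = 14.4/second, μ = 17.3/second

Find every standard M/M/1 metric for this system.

Step 1: ρ = λ/μ = 14.4/17.3 = 0.8324
Step 2: L = λ/(μ-λ) = 14.4/2.90 = 4.9655
Step 3: Lq = λ²/(μ(μ-λ)) = 207.36/(17.3×2.90) = 4.1331
Step 4: W = 1/(μ-λ) = 1/2.90 = 0.344828
Step 5: Wq = λ/(μ(μ-λ)) = 14.4/(17.3×2.90) = 0.2870
Step 6: P(0) = 1-ρ = 0.1676
Verify: L = λW = 14.4×0.344828 = 4.9655 ✔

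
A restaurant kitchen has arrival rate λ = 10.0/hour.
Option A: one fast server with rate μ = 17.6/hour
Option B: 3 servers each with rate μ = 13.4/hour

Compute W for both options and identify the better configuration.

Option A: single server μ = 17.6 (M/M/1)
  ρ_A = 10.0/17.6 = 0.5682
  W_A = 1/(μ-λ) = 1/(17.6-10.0) = 1/7.60 = 0.1316

Option B: 3 servers μ = 13.4 (M/M/3)
  ρ_B = λ/(cμ) = 10.0/(3×13.4) = 0.2488
  Offered load a = λ/μ = cρ = 10.0/13.4 = 0.7463
  P₀ = [ Σₙ₌₀^2 aⁿ/n! + a^3/(3!(1-ρ)) ]⁻¹
  Σ = a^0/0! + a^1/1! + a^2/2! = 1.0000 + 0.74627 + 0.27846 = 2.0247
  a^3/(3!(1-ρ)) = 0.415610/(6 × 0.751244) = 0.09220
  P₀ = 1/(2.0247 + 0.09220) = 0.4724
  Lq = P₀·a^3·ρ / (3!(1-ρ)²) = 0.4724 × 0.4156 × 0.2488 / (6 × 0.5644) = 0.01442
  Wq_B = Lq/λ = 0.01442/10.0 = 0.001442
  W_B = Wq_B + 1/μ = 0.001442 + 0.07463 = 0.07607

Since W_B = 0.07607 < W_A = 0.1316, Option B (multiple servers) has the shorter time in system.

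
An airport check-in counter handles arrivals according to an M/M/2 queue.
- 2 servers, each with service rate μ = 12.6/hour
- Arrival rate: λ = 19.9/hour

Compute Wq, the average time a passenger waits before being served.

Traffic intensity: ρ = λ/(cμ) = 19.9/(2×12.6) = 0.7897
Since ρ = 0.7897 < 1, system is stable.
Offered load a = λ/μ = cρ = 19.9/12.6 = 1.5794
P₀ = [ Σₙ₌₀^1 aⁿ/n! + a^2/(2!(1-ρ)) ]⁻¹
Σ = a^0/0! + a^1/1! = 1.0000 + 1.5794 = 2.5794
a^2/(2!(1-ρ)) = 2.49439/(2 × 0.210317) = 5.9301
P₀ = 1/(2.5794 + 5.9301) = 0.1175
Lq = P₀·a^2·ρ / (2!(1-ρ)²) = 0.117517 × 2.49439 × 0.789683 / (2 × 0.0442334) = 2.6166
Wq = Lq/λ = 2.6166/19.9 = 0.1315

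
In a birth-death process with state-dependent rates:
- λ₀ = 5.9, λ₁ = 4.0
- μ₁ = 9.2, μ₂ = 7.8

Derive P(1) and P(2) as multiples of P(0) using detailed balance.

Balance equations:
State 0: λ₀P₀ = μ₁P₁ → P₁ = (λ₀/μ₁)P₀ = (5.9/9.2)P₀ = 0.6413P₀
State 1: P₂ = (λ₀λ₁)/(μ₁μ₂)P₀ = (5.9×4.0)/(9.2×7.8)P₀ = 0.3289P₀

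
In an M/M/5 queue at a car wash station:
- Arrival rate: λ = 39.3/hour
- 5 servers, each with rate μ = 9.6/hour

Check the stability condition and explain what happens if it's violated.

Stability requires ρ = λ/(cμ) < 1
ρ = 39.3/(5 × 9.6) = 39.3/48.00 = 0.8187
Since 0.8187 < 1, the system is STABLE.
The servers are busy 81.88% of the time.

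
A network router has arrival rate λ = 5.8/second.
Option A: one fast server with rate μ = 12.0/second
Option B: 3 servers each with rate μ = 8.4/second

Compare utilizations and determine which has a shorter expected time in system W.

Option A: single server μ = 12.0 (M/M/1)
  ρ_A = 5.8/12.0 = 0.4833
  W_A = 1/(μ-λ) = 1/(12.0-5.8) = 1/6.20 = 0.1613

Option B: 3 servers μ = 8.4 (M/M/3)
  ρ_B = λ/(cμ) = 5.8/(3×8.4) = 0.2302
  Offered load a = λ/μ = cρ = 5.8/8.4 = 0.6905
  P₀ = [ Σₙ₌₀^2 aⁿ/n! + a^3/(3!(1-ρ)) ]⁻¹
  Σ = a^0/0! + a^1/1! + a^2/2! = 1.0000 + 0.6905 + 0.2384 = 1.9289
  a^3/(3!(1-ρ)) = 0.3292/(6 × 0.7698) = 0.07127
  P₀ = 1/(1.9289 + 0.07127) = 0.5000
  Lq = P₀·a^3·ρ / (3!(1-ρ)²) = 0.5000 × 0.3292 × 0.2302 / (6 × 0.5927) = 0.01065
  Wq_B = Lq/λ = 0.010653/5.8 = 0.0018367
  W_B = Wq_B + 1/μ = 0.0018367 + 0.11905 = 0.1209

Since W_B = 0.1209 < W_A = 0.1613, Option B (multiple servers) has the shorter time in system.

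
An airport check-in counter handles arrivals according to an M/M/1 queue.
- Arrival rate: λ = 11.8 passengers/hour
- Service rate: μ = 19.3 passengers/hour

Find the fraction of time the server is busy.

Server utilization: ρ = λ/μ
ρ = 11.8/19.3 = 0.6114
The server is busy 61.14% of the time.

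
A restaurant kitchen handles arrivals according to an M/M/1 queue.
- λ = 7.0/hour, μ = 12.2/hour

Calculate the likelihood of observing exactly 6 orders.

ρ = λ/μ = 7.0/12.2 = 0.5738
P(n) = (1-ρ)ρⁿ
P(6) = (1-0.5738) × 0.5738^6
P(6) = 0.4262 × 0.03569
P(6) = 0.01521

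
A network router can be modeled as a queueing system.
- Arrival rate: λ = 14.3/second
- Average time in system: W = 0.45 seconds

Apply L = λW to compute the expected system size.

Little's Law: L = λW
L = 14.3 × 0.45 = 6.4350 packets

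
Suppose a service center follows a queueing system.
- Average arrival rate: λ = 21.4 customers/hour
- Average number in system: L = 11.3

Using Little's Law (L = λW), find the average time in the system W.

Little's Law: L = λW, so W = L/λ
W = 11.3/21.4 = 0.5280 hours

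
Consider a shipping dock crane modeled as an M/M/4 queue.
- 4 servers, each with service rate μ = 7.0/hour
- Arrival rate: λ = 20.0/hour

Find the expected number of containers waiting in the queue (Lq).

Traffic intensity: ρ = λ/(cμ) = 20.0/(4×7.0) = 0.7143
Since ρ = 0.7143 < 1, system is stable.
Offered load a = λ/μ = cρ = 20.0/7.0 = 2.8571
P₀ = [ Σₙ₌₀^3 aⁿ/n! + a^4/(4!(1-ρ)) ]⁻¹
Σ = a^0/0! + a^1/1! + a^2/2! + a^3/3! = 1.0000 + 2.8571 + 4.0816 + 3.8873 = 11.8260
a^4/(4!(1-ρ)) = 66.6389/(24 × 0.285714) = 9.7182
P₀ = 1/(11.8260 + 9.7182) = 0.04642
Lq = P₀·a^4·ρ / (4!(1-ρ)²) = 0.046416 × 66.6389 × 0.71429 / (24 × 0.081633) = 1.1277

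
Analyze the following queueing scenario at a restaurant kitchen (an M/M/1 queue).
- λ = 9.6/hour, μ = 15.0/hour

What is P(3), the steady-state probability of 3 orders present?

ρ = λ/μ = 9.6/15.0 = 0.6400
P(n) = (1-ρ)ρⁿ
P(3) = (1-0.6400) × 0.6400^3
P(3) = 0.36000 × 0.26214
P(3) = 0.09437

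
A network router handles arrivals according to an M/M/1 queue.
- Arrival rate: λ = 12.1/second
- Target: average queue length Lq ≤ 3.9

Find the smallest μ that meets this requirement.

For M/M/1: Lq = λ²/(μ(μ-λ))
Need Lq ≤ 3.9, i.e. μ(μ-λ) ≥ λ²/3.9
μ² - 12.1μ - 146.41/3.9 ≥ 0  →  μ² - 12.1μ - 37.54103 ≥ 0
Quadratic formula (positive root): μ = [λ + √(λ² + 4×37.54103)]/2
Discriminant: 146.41 + 4×37.54103 = 296.5741, √296.5741 = 17.2213
μ ≥ (12.1 + 17.2213)/2 = 14.6607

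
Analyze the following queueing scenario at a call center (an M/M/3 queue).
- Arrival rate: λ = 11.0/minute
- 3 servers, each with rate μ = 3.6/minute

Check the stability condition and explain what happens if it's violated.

Stability requires ρ = λ/(cμ) < 1
ρ = 11.0/(3 × 3.6) = 11.0/10.80 = 1.0185
Since 1.0185 ≥ 1, the system is UNSTABLE.
Need c > λ/μ = 11.0/3.6 = 3.06.
Minimum servers needed: c = 4.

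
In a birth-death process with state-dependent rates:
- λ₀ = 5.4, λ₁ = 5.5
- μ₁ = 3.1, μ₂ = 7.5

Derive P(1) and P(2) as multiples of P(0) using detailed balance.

Balance equations:
State 0: λ₀P₀ = μ₁P₁ → P₁ = (λ₀/μ₁)P₀ = (5.4/3.1)P₀ = 1.7419P₀
State 1: P₂ = (λ₀λ₁)/(μ₁μ₂)P₀ = (5.4×5.5)/(3.1×7.5)P₀ = 1.2774P₀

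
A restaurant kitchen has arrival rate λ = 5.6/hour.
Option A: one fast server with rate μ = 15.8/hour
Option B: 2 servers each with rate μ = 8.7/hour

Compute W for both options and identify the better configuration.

Option A: single server μ = 15.8 (M/M/1)
  ρ_A = 5.6/15.8 = 0.3544
  W_A = 1/(μ-λ) = 1/(15.8-5.6) = 1/10.20 = 0.09804

Option B: 2 servers μ = 8.7 (M/M/2)
  ρ_B = λ/(cμ) = 5.6/(2×8.7) = 0.3218
  Offered load a = λ/μ = cρ = 5.6/8.7 = 0.6437
  P₀ = [ Σₙ₌₀^1 aⁿ/n! + a^2/(2!(1-ρ)) ]⁻¹
  Σ = a^0/0! + a^1/1! = 1.0000 + 0.6437 = 1.6437
  a^2/(2!(1-ρ)) = 0.41432/(2 × 0.67816) = 0.3055
  P₀ = 1/(1.6437 + 0.3055) = 0.5130
  Lq = P₀·a^2·ρ / (2!(1-ρ)²) = 0.51304 × 0.41432 × 0.32184 / (2 × 0.45990) = 0.07438
  Wq_B = Lq/λ = 0.07438/5.6 = 0.01328
  W_B = Wq_B + 1/μ = 0.01328 + 0.1149 = 0.1282

Since W_A = 0.09804 < W_B = 0.1282, Option A (single fast server) has the shorter time in system.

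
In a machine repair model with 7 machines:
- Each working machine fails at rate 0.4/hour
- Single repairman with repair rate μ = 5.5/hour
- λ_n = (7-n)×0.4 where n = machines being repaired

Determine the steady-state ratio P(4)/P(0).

P(4)/P(0) = ∏_{i=0}^{4-1} λ_i/μ_{i+1}
= (7-0)×0.4/5.5 × (7-1)×0.4/5.5 × (7-2)×0.4/5.5 × (7-3)×0.4/5.5
= 0.02350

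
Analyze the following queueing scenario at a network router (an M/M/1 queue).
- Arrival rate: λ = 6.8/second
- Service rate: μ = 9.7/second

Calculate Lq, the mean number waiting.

ρ = λ/μ = 6.8/9.7 = 0.7010
For M/M/1: Lq = λ²/(μ(μ-λ))
Lq = 46.24/(9.7 × 2.90)
Lq = 1.6438 packets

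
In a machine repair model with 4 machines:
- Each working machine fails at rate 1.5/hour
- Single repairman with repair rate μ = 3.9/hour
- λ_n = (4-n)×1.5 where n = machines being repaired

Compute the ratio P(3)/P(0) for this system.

P(3)/P(0) = ∏_{i=0}^{3-1} λ_i/μ_{i+1}
= (4-0)×1.5/3.9 × (4-1)×1.5/3.9 × (4-2)×1.5/3.9
= 1.3655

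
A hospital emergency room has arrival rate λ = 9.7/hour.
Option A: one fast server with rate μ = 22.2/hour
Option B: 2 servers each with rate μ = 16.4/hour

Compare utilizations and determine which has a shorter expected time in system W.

Option A: single server μ = 22.2 (M/M/1)
  ρ_A = 9.7/22.2 = 0.4369
  W_A = 1/(μ-λ) = 1/(22.2-9.7) = 1/12.50 = 0.08000

Option B: 2 servers μ = 16.4 (M/M/2)
  ρ_B = λ/(cμ) = 9.7/(2×16.4) = 0.2957
  Offered load a = λ/μ = cρ = 9.7/16.4 = 0.5915
  P₀ = [ Σₙ₌₀^1 aⁿ/n! + a^2/(2!(1-ρ)) ]⁻¹
  Σ = a^0/0! + a^1/1! = 1.0000 + 0.5915 = 1.5915
  a^2/(2!(1-ρ)) = 0.34983/(2 × 0.70427) = 0.2484
  P₀ = 1/(1.5915 + 0.2484) = 0.5435
  Lq = P₀·a^2·ρ / (2!(1-ρ)²) = 0.54353 × 0.34983 × 0.29573 / (2 × 0.49599) = 0.05669
  Wq_B = Lq/λ = 0.05669/9.7 = 0.005844
  W_B = Wq_B + 1/μ = 0.005844 + 0.06098 = 0.06682

Since W_B = 0.06682 < W_A = 0.08000, Option B (multiple servers) has the shorter time in system.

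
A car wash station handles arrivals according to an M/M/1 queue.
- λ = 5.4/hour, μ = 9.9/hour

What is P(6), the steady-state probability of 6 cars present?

ρ = λ/μ = 5.4/9.9 = 0.54545
P(n) = (1-ρ)ρⁿ
P(6) = (1-0.54545) × 0.54545^6
P(6) = 0.4546 × 0.02633
P(6) = 0.01197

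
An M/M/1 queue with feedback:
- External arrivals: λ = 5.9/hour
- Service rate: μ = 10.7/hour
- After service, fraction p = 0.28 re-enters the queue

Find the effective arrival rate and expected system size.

Effective arrival rate: λ_eff = λ/(1-p) = 5.9/(1-0.28) = 5.9/0.72 = 8.19444
ρ = λ_eff/μ = 8.19444/10.7 = 0.765836
L = ρ/(1-ρ) = 0.765836/(1-0.765836) = 3.2705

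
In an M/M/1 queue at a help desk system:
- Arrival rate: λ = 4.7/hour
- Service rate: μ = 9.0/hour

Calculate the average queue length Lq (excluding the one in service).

ρ = λ/μ = 4.7/9.0 = 0.5222
For M/M/1: Lq = λ²/(μ(μ-λ))
Lq = 22.09/(9.0 × 4.30)
Lq = 0.5708 tickets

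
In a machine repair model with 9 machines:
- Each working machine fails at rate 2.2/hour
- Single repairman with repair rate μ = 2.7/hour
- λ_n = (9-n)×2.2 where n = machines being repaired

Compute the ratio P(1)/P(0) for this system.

P(1)/P(0) = ∏_{i=0}^{1-1} λ_i/μ_{i+1}
= (9-0)×2.2/2.7
= 7.3333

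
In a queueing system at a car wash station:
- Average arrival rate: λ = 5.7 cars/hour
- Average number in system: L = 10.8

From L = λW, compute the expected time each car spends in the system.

Little's Law: L = λW, so W = L/λ
W = 10.8/5.7 = 1.8947 hours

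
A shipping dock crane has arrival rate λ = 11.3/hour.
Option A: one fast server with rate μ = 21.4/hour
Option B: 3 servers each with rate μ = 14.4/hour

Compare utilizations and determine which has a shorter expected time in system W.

Option A: single server μ = 21.4 (M/M/1)
  ρ_A = 11.3/21.4 = 0.5280
  W_A = 1/(μ-λ) = 1/(21.4-11.3) = 1/10.10 = 0.09901

Option B: 3 servers μ = 14.4 (M/M/3)
  ρ_B = λ/(cμ) = 11.3/(3×14.4) = 0.2616
  Offered load a = λ/μ = cρ = 11.3/14.4 = 0.7847
  P₀ = [ Σₙ₌₀^2 aⁿ/n! + a^3/(3!(1-ρ)) ]⁻¹
  Σ = a^0/0! + a^1/1! + a^2/2! = 1.0000 + 0.7847 + 0.3079 = 2.0926
  a^3/(3!(1-ρ)) = 0.4832/(6 × 0.7384) = 0.1091
  P₀ = 1/(2.0926 + 0.1091) = 0.4542
  Lq = P₀·a^3·ρ / (3!(1-ρ)²) = 0.4542 × 0.4832 × 0.2616 / (6 × 0.5453) = 0.01755
  Wq_B = Lq/λ = 0.017548/11.3 = 0.0015529
  W_B = Wq_B + 1/μ = 0.0015529 + 0.069444 = 0.07100

Since W_B = 0.07100 < W_A = 0.09901, Option B (multiple servers) has the shorter time in system.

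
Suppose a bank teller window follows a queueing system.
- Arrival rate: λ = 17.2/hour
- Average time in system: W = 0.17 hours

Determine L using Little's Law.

Little's Law: L = λW
L = 17.2 × 0.17 = 2.9240 transactions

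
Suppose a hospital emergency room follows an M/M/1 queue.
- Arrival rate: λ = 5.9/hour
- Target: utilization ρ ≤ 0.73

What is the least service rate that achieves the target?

ρ = λ/μ, so μ = λ/ρ
μ ≥ 5.9/0.73 = 8.0822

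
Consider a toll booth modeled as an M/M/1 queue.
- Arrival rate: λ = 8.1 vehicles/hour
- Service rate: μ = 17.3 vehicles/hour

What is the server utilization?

Server utilization: ρ = λ/μ
ρ = 8.1/17.3 = 0.4682
The server is busy 46.82% of the time.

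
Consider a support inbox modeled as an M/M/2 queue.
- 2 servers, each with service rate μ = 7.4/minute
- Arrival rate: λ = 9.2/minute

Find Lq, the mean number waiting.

Traffic intensity: ρ = λ/(cμ) = 9.2/(2×7.4) = 0.6216
Since ρ = 0.6216 < 1, system is stable.
Offered load a = λ/μ = cρ = 9.2/7.4 = 1.2432
P₀ = [ Σₙ₌₀^1 aⁿ/n! + a^2/(2!(1-ρ)) ]⁻¹
Σ = a^0/0! + a^1/1! = 1.0000 + 1.2432 = 2.2432
a^2/(2!(1-ρ)) = 1.5457/(2 × 0.37838) = 2.0425
P₀ = 1/(2.2432 + 2.0425) = 0.2333
Lq = P₀·a^2·ρ / (2!(1-ρ)²) = 0.233333 × 1.54565 × 0.621622 / (2 × 0.143170) = 0.7829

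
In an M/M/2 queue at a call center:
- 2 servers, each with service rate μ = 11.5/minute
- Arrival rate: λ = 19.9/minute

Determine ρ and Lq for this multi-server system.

Traffic intensity: ρ = λ/(cμ) = 19.9/(2×11.5) = 0.8652
Since ρ = 0.8652 < 1, system is stable.
Offered load a = λ/μ = cρ = 19.9/11.5 = 1.7304
P₀ = [ Σₙ₌₀^1 aⁿ/n! + a^2/(2!(1-ρ)) ]⁻¹
Σ = a^0/0! + a^1/1! = 1.0000 + 1.7304 = 2.7304
a^2/(2!(1-ρ)) = 2.994405/(2 × 0.1347826) = 11.1083
P₀ = 1/(2.7304 + 11.1083) = 0.07226
Lq = P₀·a^2·ρ / (2!(1-ρ)²) = 0.0722611 × 2.99440 × 0.865217 / (2 × 0.0181664) = 5.1528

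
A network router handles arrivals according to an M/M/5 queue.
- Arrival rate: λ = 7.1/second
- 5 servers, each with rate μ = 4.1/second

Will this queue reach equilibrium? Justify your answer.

Stability requires ρ = λ/(cμ) < 1
ρ = 7.1/(5 × 4.1) = 7.1/20.50 = 0.3463
Since 0.3463 < 1, the system is STABLE.
The servers are busy 34.63% of the time.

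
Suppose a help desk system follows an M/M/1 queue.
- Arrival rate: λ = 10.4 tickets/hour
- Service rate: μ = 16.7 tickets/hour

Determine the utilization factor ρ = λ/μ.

Server utilization: ρ = λ/μ
ρ = 10.4/16.7 = 0.6228
The server is busy 62.28% of the time.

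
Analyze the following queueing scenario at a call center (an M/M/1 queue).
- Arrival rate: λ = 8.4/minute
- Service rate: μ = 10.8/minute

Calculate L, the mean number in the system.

ρ = λ/μ = 8.4/10.8 = 0.7778
For M/M/1: L = λ/(μ-λ)
L = 8.4/(10.8-8.4) = 8.4/2.40
L = 3.5000 calls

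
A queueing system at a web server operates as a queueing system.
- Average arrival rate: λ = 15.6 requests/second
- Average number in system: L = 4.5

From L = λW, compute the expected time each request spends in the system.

Little's Law: L = λW, so W = L/λ
W = 4.5/15.6 = 0.2885 seconds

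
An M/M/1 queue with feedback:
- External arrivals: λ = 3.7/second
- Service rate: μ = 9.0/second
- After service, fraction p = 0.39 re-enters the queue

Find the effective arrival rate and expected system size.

Effective arrival rate: λ_eff = λ/(1-p) = 3.7/(1-0.39) = 3.7/0.61 = 6.06557
ρ = λ_eff/μ = 6.06557/9.0 = 0.67395
L = ρ/(1-ρ) = 0.67395/(1-0.67395) = 2.0670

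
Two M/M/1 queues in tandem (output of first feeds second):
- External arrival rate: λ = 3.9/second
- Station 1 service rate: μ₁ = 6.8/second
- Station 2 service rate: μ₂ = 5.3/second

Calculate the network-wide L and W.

By Jackson's theorem, each station behaves as independent M/M/1.
Station 1: ρ₁ = 3.9/6.8 = 0.5735, L₁ = ρ₁/(1-ρ₁) = λ/(μ₁-λ) = 3.9/2.90 = 1.3448
Station 2: ρ₂ = 3.9/5.3 = 0.7358, L₂ = ρ₂/(1-ρ₂) = λ/(μ₂-λ) = 3.9/1.40 = 2.7857
Total: L = L₁ + L₂ = 1.3448 + 2.7857 = 4.1305
W = L/λ = 4.1305/3.9 = 1.0591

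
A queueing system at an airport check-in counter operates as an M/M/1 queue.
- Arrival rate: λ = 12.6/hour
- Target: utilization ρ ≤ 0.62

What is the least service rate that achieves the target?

ρ = λ/μ, so μ = λ/ρ
μ ≥ 12.6/0.62 = 20.3226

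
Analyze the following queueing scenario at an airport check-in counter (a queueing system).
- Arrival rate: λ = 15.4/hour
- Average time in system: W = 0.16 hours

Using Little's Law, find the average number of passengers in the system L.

Little's Law: L = λW
L = 15.4 × 0.16 = 2.4640 passengers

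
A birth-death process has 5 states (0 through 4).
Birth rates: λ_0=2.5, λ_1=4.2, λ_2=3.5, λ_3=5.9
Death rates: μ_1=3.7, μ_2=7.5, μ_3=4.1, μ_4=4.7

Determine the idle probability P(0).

Ratios P(n)/P(0) = (λ₀···λₙ₋₁)/(μ₁···μₙ):
P(1)/P(0) = (2.5)/(3.7) = 0.675676
P(2)/P(0) = (2.5×4.2)/(3.7×7.5) = 0.378378
P(3)/P(0) = (2.5×4.2×3.5)/(3.7×7.5×4.1) = 0.323006
P(4)/P(0) = (2.5×4.2×3.5×5.9)/(3.7×7.5×4.1×4.7) = 0.405476

Normalization: ∑ P(n) = 1
P(0) × (1.00000 + 0.675676 + 0.378378 + 0.323006 + 0.405476) = 1
P(0) × 2.7825 = 1
P(0) = 1/2.7825 = 0.3594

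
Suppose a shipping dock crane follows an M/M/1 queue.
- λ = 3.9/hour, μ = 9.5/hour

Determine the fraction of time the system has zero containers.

ρ = λ/μ = 3.9/9.5 = 0.4105
P(0) = 1 - ρ = 1 - 0.4105 = 0.5895
The server is idle 58.95% of the time.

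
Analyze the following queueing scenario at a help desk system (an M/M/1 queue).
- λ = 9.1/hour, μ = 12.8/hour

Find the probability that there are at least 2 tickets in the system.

ρ = λ/μ = 9.1/12.8 = 0.7109
P(N ≥ n) = ρⁿ
P(N ≥ 2) = 0.7109^2
P(N ≥ 2) = 0.5054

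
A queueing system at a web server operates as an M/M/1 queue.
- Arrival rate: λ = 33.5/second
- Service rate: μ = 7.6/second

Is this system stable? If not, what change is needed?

Stability requires ρ = λ/(cμ) < 1
ρ = 33.5/(1 × 7.6) = 33.5/7.60 = 4.4079
Since 4.4079 ≥ 1, the system is UNSTABLE.
Queue grows without bound. Need μ > λ = 33.5.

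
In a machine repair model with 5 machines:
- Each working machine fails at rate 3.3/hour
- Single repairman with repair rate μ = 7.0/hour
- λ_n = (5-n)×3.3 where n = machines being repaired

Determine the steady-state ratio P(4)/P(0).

P(4)/P(0) = ∏_{i=0}^{4-1} λ_i/μ_{i+1}
= (5-0)×3.3/7.0 × (5-1)×3.3/7.0 × (5-2)×3.3/7.0 × (5-3)×3.3/7.0
= 5.9271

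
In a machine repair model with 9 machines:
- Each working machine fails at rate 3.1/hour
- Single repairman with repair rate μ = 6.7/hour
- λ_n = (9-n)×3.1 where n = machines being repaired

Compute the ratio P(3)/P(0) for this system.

P(3)/P(0) = ∏_{i=0}^{3-1} λ_i/μ_{i+1}
= (9-0)×3.1/6.7 × (9-1)×3.1/6.7 × (9-2)×3.1/6.7
= 49.9219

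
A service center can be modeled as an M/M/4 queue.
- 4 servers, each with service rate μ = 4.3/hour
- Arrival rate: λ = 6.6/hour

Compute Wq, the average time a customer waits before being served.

Traffic intensity: ρ = λ/(cμ) = 6.6/(4×4.3) = 0.3837
Since ρ = 0.3837 < 1, system is stable.
Offered load a = λ/μ = cρ = 6.6/4.3 = 1.5349
P₀ = [ Σₙ₌₀^3 aⁿ/n! + a^4/(4!(1-ρ)) ]⁻¹
Σ = a^0/0! + a^1/1! + a^2/2! + a^3/3! = 1.0000 + 1.5349 + 1.1779 + 0.6027 = 4.3155
a^4/(4!(1-ρ)) = 5.5501/(24 × 0.6163) = 0.3752
P₀ = 1/(4.3155 + 0.3752) = 0.2132
Lq = P₀·a^4·ρ / (4!(1-ρ)²) = 0.2132 × 5.5501 × 0.3837 / (24 × 0.3798) = 0.04981
Wq = Lq/λ = 0.04981/6.6 = 0.007547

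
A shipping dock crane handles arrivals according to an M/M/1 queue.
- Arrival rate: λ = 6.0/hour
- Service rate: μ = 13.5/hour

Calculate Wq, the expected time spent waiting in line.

First, compute utilization: ρ = λ/μ = 6.0/13.5 = 0.4444
For M/M/1: Wq = λ/(μ(μ-λ))
Wq = 6.0/(13.5 × (13.5-6.0))
Wq = 6.0/(13.5 × 7.50)
Wq = 0.05926 hours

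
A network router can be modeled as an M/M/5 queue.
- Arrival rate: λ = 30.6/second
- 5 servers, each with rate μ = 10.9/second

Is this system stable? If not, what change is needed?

Stability requires ρ = λ/(cμ) < 1
ρ = 30.6/(5 × 10.9) = 30.6/54.50 = 0.5615
Since 0.5615 < 1, the system is STABLE.
The servers are busy 56.15% of the time.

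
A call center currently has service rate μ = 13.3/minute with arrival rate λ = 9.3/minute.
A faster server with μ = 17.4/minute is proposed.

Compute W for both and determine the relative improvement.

System 1: ρ₁ = 9.3/13.3 = 0.6992, W₁ = 1/(13.3-9.3) = 0.25000
System 2: ρ₂ = 9.3/17.4 = 0.5345, W₂ = 1/(17.4-9.3) = 0.12346
Improvement: (W₁-W₂)/W₁ = (0.25000-0.12346)/0.25000 = 50.62%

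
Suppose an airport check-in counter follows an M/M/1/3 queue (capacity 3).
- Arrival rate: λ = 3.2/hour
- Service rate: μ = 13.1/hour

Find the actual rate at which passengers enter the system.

ρ = λ/μ = 3.2/13.1 = 0.24427
P₀ = (1-ρ)/(1-ρ^(K+1)) = (1-0.24427)/(1-0.24427^4) = 0.7557/0.9964 = 0.7584
P_K = P₀×ρ^K = 0.75843 × 0.24427^3 = 0.75843 × 0.014575 = 0.01105
λ_eff = λ(1-P_K) = 3.2 × (1 - 0.01105) = 3.2 × 0.98895 = 3.1646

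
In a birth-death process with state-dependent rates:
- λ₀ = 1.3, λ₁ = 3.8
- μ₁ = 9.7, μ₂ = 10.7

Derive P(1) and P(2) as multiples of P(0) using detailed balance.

Balance equations:
State 0: λ₀P₀ = μ₁P₁ → P₁ = (λ₀/μ₁)P₀ = (1.3/9.7)P₀ = 0.1340P₀
State 1: P₂ = (λ₀λ₁)/(μ₁μ₂)P₀ = (1.3×3.8)/(9.7×10.7)P₀ = 0.04760P₀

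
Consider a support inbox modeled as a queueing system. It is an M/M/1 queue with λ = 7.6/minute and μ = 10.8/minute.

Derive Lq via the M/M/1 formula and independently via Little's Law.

Method 1 (direct): Lq = λ²/(μ(μ-λ)) = 57.76/(10.8 × 3.20) = 1.6713

Method 2 (Little's Law):
W = 1/(μ-λ) = 1/3.20 = 0.3125
Wq = W - 1/μ = 0.3125 - 0.09259 = 0.21991
Lq = λWq = 7.6 × 0.21991 = 1.6713 ✔ (matches Method 1)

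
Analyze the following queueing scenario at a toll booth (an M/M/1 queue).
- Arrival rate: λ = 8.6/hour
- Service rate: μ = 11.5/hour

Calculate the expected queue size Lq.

ρ = λ/μ = 8.6/11.5 = 0.7478
For M/M/1: Lq = λ²/(μ(μ-λ))
Lq = 73.96/(11.5 × 2.90)
Lq = 2.2177 vehicles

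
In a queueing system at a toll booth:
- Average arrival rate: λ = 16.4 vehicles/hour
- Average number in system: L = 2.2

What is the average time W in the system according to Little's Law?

Little's Law: L = λW, so W = L/λ
W = 2.2/16.4 = 0.1341 hours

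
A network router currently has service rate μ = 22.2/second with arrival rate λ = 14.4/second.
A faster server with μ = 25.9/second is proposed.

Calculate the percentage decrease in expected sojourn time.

System 1: ρ₁ = 14.4/22.2 = 0.6486, W₁ = 1/(22.2-14.4) = 0.1282
System 2: ρ₂ = 14.4/25.9 = 0.5560, W₂ = 1/(25.9-14.4) = 0.08696
Improvement: (W₁-W₂)/W₁ = (0.1282-0.08696)/0.1282 = 32.17%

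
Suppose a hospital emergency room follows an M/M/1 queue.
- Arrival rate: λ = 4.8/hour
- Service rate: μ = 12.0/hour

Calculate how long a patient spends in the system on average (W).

First, compute utilization: ρ = λ/μ = 4.8/12.0 = 0.4000
For M/M/1: W = 1/(μ-λ)
W = 1/(12.0-4.8) = 1/7.20
W = 0.1389 hours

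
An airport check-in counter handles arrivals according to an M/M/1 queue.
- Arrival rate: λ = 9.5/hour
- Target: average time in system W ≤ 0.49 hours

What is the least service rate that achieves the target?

For M/M/1: W = 1/(μ-λ)
Need W ≤ 0.49, so 1/(μ-λ) ≤ 0.49
μ - λ ≥ 1/0.49 = 2.0408
μ ≥ 9.5 + 2.0408 = 11.5408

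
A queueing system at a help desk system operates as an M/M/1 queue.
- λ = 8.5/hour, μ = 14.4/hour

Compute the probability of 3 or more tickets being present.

ρ = λ/μ = 8.5/14.4 = 0.5903
P(N ≥ n) = ρⁿ
P(N ≥ 3) = 0.5903^3
P(N ≥ 3) = 0.2057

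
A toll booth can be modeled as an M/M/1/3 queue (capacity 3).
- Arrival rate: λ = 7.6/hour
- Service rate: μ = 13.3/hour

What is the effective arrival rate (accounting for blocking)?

ρ = λ/μ = 7.6/13.3 = 0.57143
P₀ = (1-ρ)/(1-ρ^(K+1)) = (1-0.57143)/(1-0.57143^4) = 0.4286/0.8934 = 0.4797
P_K = P₀×ρ^K = 0.4797 × 0.57143^3 = 0.4797 × 0.1866 = 0.08951
λ_eff = λ(1-P_K) = 7.6 × (1 - 0.08951) = 7.6 × 0.91049 = 6.9197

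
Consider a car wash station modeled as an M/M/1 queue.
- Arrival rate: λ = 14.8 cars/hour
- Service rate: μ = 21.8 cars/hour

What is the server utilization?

Server utilization: ρ = λ/μ
ρ = 14.8/21.8 = 0.6789
The server is busy 67.89% of the time.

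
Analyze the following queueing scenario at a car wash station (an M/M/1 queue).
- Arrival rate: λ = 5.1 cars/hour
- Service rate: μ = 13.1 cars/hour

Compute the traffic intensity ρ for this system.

Server utilization: ρ = λ/μ
ρ = 5.1/13.1 = 0.3893
The server is busy 38.93% of the time.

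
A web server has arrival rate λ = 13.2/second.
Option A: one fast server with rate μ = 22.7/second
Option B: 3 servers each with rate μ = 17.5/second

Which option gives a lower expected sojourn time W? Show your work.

Option A: single server μ = 22.7 (M/M/1)
  ρ_A = 13.2/22.7 = 0.5815
  W_A = 1/(μ-λ) = 1/(22.7-13.2) = 1/9.50 = 0.1053

Option B: 3 servers μ = 17.5 (M/M/3)
  ρ_B = λ/(cμ) = 13.2/(3×17.5) = 0.2514
  Offered load a = λ/μ = cρ = 13.2/17.5 = 0.7543
  P₀ = [ Σₙ₌₀^2 aⁿ/n! + a^3/(3!(1-ρ)) ]⁻¹
  Σ = a^0/0! + a^1/1! + a^2/2! = 1.0000 + 0.7543 + 0.2845 = 2.0388
  a^3/(3!(1-ρ)) = 0.42915/(6 × 0.74857) = 0.09555
  P₀ = 1/(2.0388 + 0.09555) = 0.4685
  Lq = P₀·a^3·ρ / (3!(1-ρ)²) = 0.46854 × 0.42915 × 0.25143 / (6 × 0.56036) = 0.01504
  Wq_B = Lq/λ = 0.01504/13.2 = 0.001139
  W_B = Wq_B + 1/μ = 0.001139 + 0.05714 = 0.05828

Since W_B = 0.05828 < W_A = 0.1053, Option B (multiple servers) has the shorter time in system.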